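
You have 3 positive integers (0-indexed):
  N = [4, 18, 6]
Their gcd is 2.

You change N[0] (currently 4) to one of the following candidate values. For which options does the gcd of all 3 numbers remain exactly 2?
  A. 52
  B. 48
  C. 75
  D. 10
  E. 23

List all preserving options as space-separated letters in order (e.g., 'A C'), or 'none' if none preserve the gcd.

Answer: A D

Derivation:
Old gcd = 2; gcd of others (without N[0]) = 6
New gcd for candidate v: gcd(6, v). Preserves old gcd iff gcd(6, v) = 2.
  Option A: v=52, gcd(6,52)=2 -> preserves
  Option B: v=48, gcd(6,48)=6 -> changes
  Option C: v=75, gcd(6,75)=3 -> changes
  Option D: v=10, gcd(6,10)=2 -> preserves
  Option E: v=23, gcd(6,23)=1 -> changes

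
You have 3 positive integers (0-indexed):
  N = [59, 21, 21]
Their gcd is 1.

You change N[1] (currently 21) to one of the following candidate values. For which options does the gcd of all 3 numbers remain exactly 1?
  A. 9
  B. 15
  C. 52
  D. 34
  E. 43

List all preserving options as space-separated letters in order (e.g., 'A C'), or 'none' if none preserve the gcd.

Old gcd = 1; gcd of others (without N[1]) = 1
New gcd for candidate v: gcd(1, v). Preserves old gcd iff gcd(1, v) = 1.
  Option A: v=9, gcd(1,9)=1 -> preserves
  Option B: v=15, gcd(1,15)=1 -> preserves
  Option C: v=52, gcd(1,52)=1 -> preserves
  Option D: v=34, gcd(1,34)=1 -> preserves
  Option E: v=43, gcd(1,43)=1 -> preserves

Answer: A B C D E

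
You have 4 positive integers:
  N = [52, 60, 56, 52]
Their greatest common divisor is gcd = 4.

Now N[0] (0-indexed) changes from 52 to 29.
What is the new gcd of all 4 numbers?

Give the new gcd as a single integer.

Numbers: [52, 60, 56, 52], gcd = 4
Change: index 0, 52 -> 29
gcd of the OTHER numbers (without index 0): gcd([60, 56, 52]) = 4
New gcd = gcd(g_others, new_val) = gcd(4, 29) = 1

Answer: 1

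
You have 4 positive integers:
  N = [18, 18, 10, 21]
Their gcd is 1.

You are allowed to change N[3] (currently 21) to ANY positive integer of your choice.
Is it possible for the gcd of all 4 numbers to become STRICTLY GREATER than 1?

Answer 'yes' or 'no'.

Answer: yes

Derivation:
Current gcd = 1
gcd of all OTHER numbers (without N[3]=21): gcd([18, 18, 10]) = 2
The new gcd after any change is gcd(2, new_value).
This can be at most 2.
Since 2 > old gcd 1, the gcd CAN increase (e.g., set N[3] = 2).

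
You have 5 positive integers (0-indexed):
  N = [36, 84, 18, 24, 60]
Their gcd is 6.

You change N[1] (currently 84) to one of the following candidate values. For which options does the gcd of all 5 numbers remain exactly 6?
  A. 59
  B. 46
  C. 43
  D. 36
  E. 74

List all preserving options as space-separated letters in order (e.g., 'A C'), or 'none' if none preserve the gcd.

Old gcd = 6; gcd of others (without N[1]) = 6
New gcd for candidate v: gcd(6, v). Preserves old gcd iff gcd(6, v) = 6.
  Option A: v=59, gcd(6,59)=1 -> changes
  Option B: v=46, gcd(6,46)=2 -> changes
  Option C: v=43, gcd(6,43)=1 -> changes
  Option D: v=36, gcd(6,36)=6 -> preserves
  Option E: v=74, gcd(6,74)=2 -> changes

Answer: D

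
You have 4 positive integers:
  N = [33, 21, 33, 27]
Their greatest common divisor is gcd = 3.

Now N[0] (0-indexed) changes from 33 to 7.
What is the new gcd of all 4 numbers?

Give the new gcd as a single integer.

Numbers: [33, 21, 33, 27], gcd = 3
Change: index 0, 33 -> 7
gcd of the OTHER numbers (without index 0): gcd([21, 33, 27]) = 3
New gcd = gcd(g_others, new_val) = gcd(3, 7) = 1

Answer: 1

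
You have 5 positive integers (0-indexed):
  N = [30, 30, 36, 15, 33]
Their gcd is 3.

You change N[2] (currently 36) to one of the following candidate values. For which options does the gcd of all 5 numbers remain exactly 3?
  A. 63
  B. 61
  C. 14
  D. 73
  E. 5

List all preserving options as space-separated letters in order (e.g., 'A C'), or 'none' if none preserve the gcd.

Answer: A

Derivation:
Old gcd = 3; gcd of others (without N[2]) = 3
New gcd for candidate v: gcd(3, v). Preserves old gcd iff gcd(3, v) = 3.
  Option A: v=63, gcd(3,63)=3 -> preserves
  Option B: v=61, gcd(3,61)=1 -> changes
  Option C: v=14, gcd(3,14)=1 -> changes
  Option D: v=73, gcd(3,73)=1 -> changes
  Option E: v=5, gcd(3,5)=1 -> changes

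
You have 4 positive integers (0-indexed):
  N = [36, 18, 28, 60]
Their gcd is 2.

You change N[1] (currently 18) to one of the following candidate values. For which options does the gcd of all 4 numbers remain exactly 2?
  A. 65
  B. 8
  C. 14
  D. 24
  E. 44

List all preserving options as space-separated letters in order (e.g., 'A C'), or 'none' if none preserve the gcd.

Old gcd = 2; gcd of others (without N[1]) = 4
New gcd for candidate v: gcd(4, v). Preserves old gcd iff gcd(4, v) = 2.
  Option A: v=65, gcd(4,65)=1 -> changes
  Option B: v=8, gcd(4,8)=4 -> changes
  Option C: v=14, gcd(4,14)=2 -> preserves
  Option D: v=24, gcd(4,24)=4 -> changes
  Option E: v=44, gcd(4,44)=4 -> changes

Answer: C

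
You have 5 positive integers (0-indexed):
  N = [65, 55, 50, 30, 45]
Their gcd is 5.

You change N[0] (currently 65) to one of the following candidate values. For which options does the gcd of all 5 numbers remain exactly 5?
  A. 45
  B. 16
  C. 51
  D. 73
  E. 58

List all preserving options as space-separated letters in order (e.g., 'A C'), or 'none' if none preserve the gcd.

Old gcd = 5; gcd of others (without N[0]) = 5
New gcd for candidate v: gcd(5, v). Preserves old gcd iff gcd(5, v) = 5.
  Option A: v=45, gcd(5,45)=5 -> preserves
  Option B: v=16, gcd(5,16)=1 -> changes
  Option C: v=51, gcd(5,51)=1 -> changes
  Option D: v=73, gcd(5,73)=1 -> changes
  Option E: v=58, gcd(5,58)=1 -> changes

Answer: A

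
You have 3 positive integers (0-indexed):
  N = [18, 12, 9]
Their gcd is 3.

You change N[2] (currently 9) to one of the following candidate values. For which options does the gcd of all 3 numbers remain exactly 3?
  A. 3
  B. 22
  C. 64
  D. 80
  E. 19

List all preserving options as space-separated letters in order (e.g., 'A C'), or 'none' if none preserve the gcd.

Answer: A

Derivation:
Old gcd = 3; gcd of others (without N[2]) = 6
New gcd for candidate v: gcd(6, v). Preserves old gcd iff gcd(6, v) = 3.
  Option A: v=3, gcd(6,3)=3 -> preserves
  Option B: v=22, gcd(6,22)=2 -> changes
  Option C: v=64, gcd(6,64)=2 -> changes
  Option D: v=80, gcd(6,80)=2 -> changes
  Option E: v=19, gcd(6,19)=1 -> changes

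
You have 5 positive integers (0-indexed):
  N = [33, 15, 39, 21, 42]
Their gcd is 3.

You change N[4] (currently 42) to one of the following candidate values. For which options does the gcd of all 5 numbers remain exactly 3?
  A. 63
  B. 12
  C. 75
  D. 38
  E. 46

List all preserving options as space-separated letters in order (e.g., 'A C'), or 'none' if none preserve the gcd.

Old gcd = 3; gcd of others (without N[4]) = 3
New gcd for candidate v: gcd(3, v). Preserves old gcd iff gcd(3, v) = 3.
  Option A: v=63, gcd(3,63)=3 -> preserves
  Option B: v=12, gcd(3,12)=3 -> preserves
  Option C: v=75, gcd(3,75)=3 -> preserves
  Option D: v=38, gcd(3,38)=1 -> changes
  Option E: v=46, gcd(3,46)=1 -> changes

Answer: A B C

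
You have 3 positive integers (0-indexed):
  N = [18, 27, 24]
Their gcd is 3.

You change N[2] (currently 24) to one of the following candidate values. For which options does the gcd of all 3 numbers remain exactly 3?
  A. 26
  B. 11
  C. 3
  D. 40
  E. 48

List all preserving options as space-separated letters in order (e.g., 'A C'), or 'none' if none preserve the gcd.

Old gcd = 3; gcd of others (without N[2]) = 9
New gcd for candidate v: gcd(9, v). Preserves old gcd iff gcd(9, v) = 3.
  Option A: v=26, gcd(9,26)=1 -> changes
  Option B: v=11, gcd(9,11)=1 -> changes
  Option C: v=3, gcd(9,3)=3 -> preserves
  Option D: v=40, gcd(9,40)=1 -> changes
  Option E: v=48, gcd(9,48)=3 -> preserves

Answer: C E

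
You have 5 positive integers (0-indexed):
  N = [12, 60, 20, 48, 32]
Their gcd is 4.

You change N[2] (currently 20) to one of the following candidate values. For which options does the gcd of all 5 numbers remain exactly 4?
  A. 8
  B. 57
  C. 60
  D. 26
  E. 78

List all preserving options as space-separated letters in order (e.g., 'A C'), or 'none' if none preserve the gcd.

Answer: A C

Derivation:
Old gcd = 4; gcd of others (without N[2]) = 4
New gcd for candidate v: gcd(4, v). Preserves old gcd iff gcd(4, v) = 4.
  Option A: v=8, gcd(4,8)=4 -> preserves
  Option B: v=57, gcd(4,57)=1 -> changes
  Option C: v=60, gcd(4,60)=4 -> preserves
  Option D: v=26, gcd(4,26)=2 -> changes
  Option E: v=78, gcd(4,78)=2 -> changes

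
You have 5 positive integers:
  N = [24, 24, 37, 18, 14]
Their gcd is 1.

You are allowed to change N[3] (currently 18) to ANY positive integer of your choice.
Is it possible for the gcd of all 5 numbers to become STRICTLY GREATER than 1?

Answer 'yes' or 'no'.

Current gcd = 1
gcd of all OTHER numbers (without N[3]=18): gcd([24, 24, 37, 14]) = 1
The new gcd after any change is gcd(1, new_value).
This can be at most 1.
Since 1 = old gcd 1, the gcd can only stay the same or decrease.

Answer: no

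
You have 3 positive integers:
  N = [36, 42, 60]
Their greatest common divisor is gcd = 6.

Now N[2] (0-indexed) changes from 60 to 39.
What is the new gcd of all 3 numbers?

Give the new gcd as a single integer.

Answer: 3

Derivation:
Numbers: [36, 42, 60], gcd = 6
Change: index 2, 60 -> 39
gcd of the OTHER numbers (without index 2): gcd([36, 42]) = 6
New gcd = gcd(g_others, new_val) = gcd(6, 39) = 3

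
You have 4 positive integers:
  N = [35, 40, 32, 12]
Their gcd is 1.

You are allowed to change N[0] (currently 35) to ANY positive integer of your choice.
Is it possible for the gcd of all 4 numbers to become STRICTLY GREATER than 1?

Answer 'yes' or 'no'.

Current gcd = 1
gcd of all OTHER numbers (without N[0]=35): gcd([40, 32, 12]) = 4
The new gcd after any change is gcd(4, new_value).
This can be at most 4.
Since 4 > old gcd 1, the gcd CAN increase (e.g., set N[0] = 4).

Answer: yes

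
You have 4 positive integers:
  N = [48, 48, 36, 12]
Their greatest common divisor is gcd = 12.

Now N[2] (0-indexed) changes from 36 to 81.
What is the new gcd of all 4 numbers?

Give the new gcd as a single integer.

Answer: 3

Derivation:
Numbers: [48, 48, 36, 12], gcd = 12
Change: index 2, 36 -> 81
gcd of the OTHER numbers (without index 2): gcd([48, 48, 12]) = 12
New gcd = gcd(g_others, new_val) = gcd(12, 81) = 3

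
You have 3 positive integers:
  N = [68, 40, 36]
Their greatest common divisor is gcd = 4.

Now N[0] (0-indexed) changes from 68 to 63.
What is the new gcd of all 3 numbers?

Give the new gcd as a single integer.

Numbers: [68, 40, 36], gcd = 4
Change: index 0, 68 -> 63
gcd of the OTHER numbers (without index 0): gcd([40, 36]) = 4
New gcd = gcd(g_others, new_val) = gcd(4, 63) = 1

Answer: 1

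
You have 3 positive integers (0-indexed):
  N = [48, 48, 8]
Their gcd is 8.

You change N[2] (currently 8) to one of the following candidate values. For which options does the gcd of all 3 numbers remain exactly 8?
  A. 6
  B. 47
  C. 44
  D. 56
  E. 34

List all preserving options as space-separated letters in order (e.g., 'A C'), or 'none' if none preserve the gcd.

Answer: D

Derivation:
Old gcd = 8; gcd of others (without N[2]) = 48
New gcd for candidate v: gcd(48, v). Preserves old gcd iff gcd(48, v) = 8.
  Option A: v=6, gcd(48,6)=6 -> changes
  Option B: v=47, gcd(48,47)=1 -> changes
  Option C: v=44, gcd(48,44)=4 -> changes
  Option D: v=56, gcd(48,56)=8 -> preserves
  Option E: v=34, gcd(48,34)=2 -> changes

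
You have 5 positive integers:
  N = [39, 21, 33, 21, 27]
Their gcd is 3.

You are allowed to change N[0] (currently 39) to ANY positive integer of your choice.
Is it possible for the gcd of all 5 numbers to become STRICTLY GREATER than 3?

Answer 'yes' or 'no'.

Current gcd = 3
gcd of all OTHER numbers (without N[0]=39): gcd([21, 33, 21, 27]) = 3
The new gcd after any change is gcd(3, new_value).
This can be at most 3.
Since 3 = old gcd 3, the gcd can only stay the same or decrease.

Answer: no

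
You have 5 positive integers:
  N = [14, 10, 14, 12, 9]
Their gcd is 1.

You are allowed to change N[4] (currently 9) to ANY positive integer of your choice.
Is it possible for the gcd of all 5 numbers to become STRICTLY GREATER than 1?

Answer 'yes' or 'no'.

Current gcd = 1
gcd of all OTHER numbers (without N[4]=9): gcd([14, 10, 14, 12]) = 2
The new gcd after any change is gcd(2, new_value).
This can be at most 2.
Since 2 > old gcd 1, the gcd CAN increase (e.g., set N[4] = 2).

Answer: yes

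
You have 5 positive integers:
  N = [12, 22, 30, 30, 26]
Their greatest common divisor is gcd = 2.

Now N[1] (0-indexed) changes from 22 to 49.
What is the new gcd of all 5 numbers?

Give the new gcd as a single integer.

Answer: 1

Derivation:
Numbers: [12, 22, 30, 30, 26], gcd = 2
Change: index 1, 22 -> 49
gcd of the OTHER numbers (without index 1): gcd([12, 30, 30, 26]) = 2
New gcd = gcd(g_others, new_val) = gcd(2, 49) = 1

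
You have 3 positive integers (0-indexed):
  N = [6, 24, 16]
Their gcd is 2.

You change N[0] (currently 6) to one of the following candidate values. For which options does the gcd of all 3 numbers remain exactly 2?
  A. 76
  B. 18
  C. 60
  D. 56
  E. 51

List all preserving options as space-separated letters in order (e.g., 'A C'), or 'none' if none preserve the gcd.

Answer: B

Derivation:
Old gcd = 2; gcd of others (without N[0]) = 8
New gcd for candidate v: gcd(8, v). Preserves old gcd iff gcd(8, v) = 2.
  Option A: v=76, gcd(8,76)=4 -> changes
  Option B: v=18, gcd(8,18)=2 -> preserves
  Option C: v=60, gcd(8,60)=4 -> changes
  Option D: v=56, gcd(8,56)=8 -> changes
  Option E: v=51, gcd(8,51)=1 -> changes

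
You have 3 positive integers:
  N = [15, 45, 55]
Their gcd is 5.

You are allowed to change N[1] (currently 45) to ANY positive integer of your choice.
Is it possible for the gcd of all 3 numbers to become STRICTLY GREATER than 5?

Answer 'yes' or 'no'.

Answer: no

Derivation:
Current gcd = 5
gcd of all OTHER numbers (without N[1]=45): gcd([15, 55]) = 5
The new gcd after any change is gcd(5, new_value).
This can be at most 5.
Since 5 = old gcd 5, the gcd can only stay the same or decrease.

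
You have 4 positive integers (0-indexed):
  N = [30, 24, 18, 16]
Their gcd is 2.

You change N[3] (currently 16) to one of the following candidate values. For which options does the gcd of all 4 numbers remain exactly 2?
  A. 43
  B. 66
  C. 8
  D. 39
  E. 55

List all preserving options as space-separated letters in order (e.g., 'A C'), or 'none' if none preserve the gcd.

Old gcd = 2; gcd of others (without N[3]) = 6
New gcd for candidate v: gcd(6, v). Preserves old gcd iff gcd(6, v) = 2.
  Option A: v=43, gcd(6,43)=1 -> changes
  Option B: v=66, gcd(6,66)=6 -> changes
  Option C: v=8, gcd(6,8)=2 -> preserves
  Option D: v=39, gcd(6,39)=3 -> changes
  Option E: v=55, gcd(6,55)=1 -> changes

Answer: C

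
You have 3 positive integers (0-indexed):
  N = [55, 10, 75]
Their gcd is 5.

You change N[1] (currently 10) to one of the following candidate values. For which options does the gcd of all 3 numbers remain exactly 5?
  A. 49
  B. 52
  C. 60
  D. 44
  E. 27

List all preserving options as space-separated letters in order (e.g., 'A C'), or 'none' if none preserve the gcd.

Old gcd = 5; gcd of others (without N[1]) = 5
New gcd for candidate v: gcd(5, v). Preserves old gcd iff gcd(5, v) = 5.
  Option A: v=49, gcd(5,49)=1 -> changes
  Option B: v=52, gcd(5,52)=1 -> changes
  Option C: v=60, gcd(5,60)=5 -> preserves
  Option D: v=44, gcd(5,44)=1 -> changes
  Option E: v=27, gcd(5,27)=1 -> changes

Answer: C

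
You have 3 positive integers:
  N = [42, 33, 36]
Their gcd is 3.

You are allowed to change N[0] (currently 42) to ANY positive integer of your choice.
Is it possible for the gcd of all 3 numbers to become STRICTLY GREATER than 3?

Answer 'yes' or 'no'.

Current gcd = 3
gcd of all OTHER numbers (without N[0]=42): gcd([33, 36]) = 3
The new gcd after any change is gcd(3, new_value).
This can be at most 3.
Since 3 = old gcd 3, the gcd can only stay the same or decrease.

Answer: no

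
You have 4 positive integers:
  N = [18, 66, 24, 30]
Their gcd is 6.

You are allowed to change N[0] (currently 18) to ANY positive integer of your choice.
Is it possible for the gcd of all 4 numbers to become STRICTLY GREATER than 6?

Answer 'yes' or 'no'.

Current gcd = 6
gcd of all OTHER numbers (without N[0]=18): gcd([66, 24, 30]) = 6
The new gcd after any change is gcd(6, new_value).
This can be at most 6.
Since 6 = old gcd 6, the gcd can only stay the same or decrease.

Answer: no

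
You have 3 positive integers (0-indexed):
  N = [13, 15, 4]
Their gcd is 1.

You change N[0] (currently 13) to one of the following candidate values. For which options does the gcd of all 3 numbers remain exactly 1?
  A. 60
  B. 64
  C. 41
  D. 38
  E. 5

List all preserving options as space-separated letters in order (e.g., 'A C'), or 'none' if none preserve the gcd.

Answer: A B C D E

Derivation:
Old gcd = 1; gcd of others (without N[0]) = 1
New gcd for candidate v: gcd(1, v). Preserves old gcd iff gcd(1, v) = 1.
  Option A: v=60, gcd(1,60)=1 -> preserves
  Option B: v=64, gcd(1,64)=1 -> preserves
  Option C: v=41, gcd(1,41)=1 -> preserves
  Option D: v=38, gcd(1,38)=1 -> preserves
  Option E: v=5, gcd(1,5)=1 -> preserves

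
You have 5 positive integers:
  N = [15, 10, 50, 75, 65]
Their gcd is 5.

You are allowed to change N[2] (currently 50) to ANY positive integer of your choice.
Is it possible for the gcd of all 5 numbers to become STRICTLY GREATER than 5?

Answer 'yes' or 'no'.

Answer: no

Derivation:
Current gcd = 5
gcd of all OTHER numbers (without N[2]=50): gcd([15, 10, 75, 65]) = 5
The new gcd after any change is gcd(5, new_value).
This can be at most 5.
Since 5 = old gcd 5, the gcd can only stay the same or decrease.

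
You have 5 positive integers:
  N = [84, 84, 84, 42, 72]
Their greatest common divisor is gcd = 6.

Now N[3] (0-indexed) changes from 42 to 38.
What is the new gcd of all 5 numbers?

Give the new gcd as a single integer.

Numbers: [84, 84, 84, 42, 72], gcd = 6
Change: index 3, 42 -> 38
gcd of the OTHER numbers (without index 3): gcd([84, 84, 84, 72]) = 12
New gcd = gcd(g_others, new_val) = gcd(12, 38) = 2

Answer: 2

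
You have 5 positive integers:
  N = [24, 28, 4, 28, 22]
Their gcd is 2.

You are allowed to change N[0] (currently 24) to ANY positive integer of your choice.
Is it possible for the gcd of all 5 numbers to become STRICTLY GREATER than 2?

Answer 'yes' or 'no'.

Current gcd = 2
gcd of all OTHER numbers (without N[0]=24): gcd([28, 4, 28, 22]) = 2
The new gcd after any change is gcd(2, new_value).
This can be at most 2.
Since 2 = old gcd 2, the gcd can only stay the same or decrease.

Answer: no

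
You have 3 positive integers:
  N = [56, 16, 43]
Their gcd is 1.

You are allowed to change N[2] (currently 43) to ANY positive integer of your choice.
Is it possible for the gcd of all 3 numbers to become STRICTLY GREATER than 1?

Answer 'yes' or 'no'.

Current gcd = 1
gcd of all OTHER numbers (without N[2]=43): gcd([56, 16]) = 8
The new gcd after any change is gcd(8, new_value).
This can be at most 8.
Since 8 > old gcd 1, the gcd CAN increase (e.g., set N[2] = 8).

Answer: yes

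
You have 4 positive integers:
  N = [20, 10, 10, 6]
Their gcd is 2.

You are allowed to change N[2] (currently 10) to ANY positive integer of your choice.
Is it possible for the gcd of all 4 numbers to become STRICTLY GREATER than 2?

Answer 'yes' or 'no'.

Current gcd = 2
gcd of all OTHER numbers (without N[2]=10): gcd([20, 10, 6]) = 2
The new gcd after any change is gcd(2, new_value).
This can be at most 2.
Since 2 = old gcd 2, the gcd can only stay the same or decrease.

Answer: no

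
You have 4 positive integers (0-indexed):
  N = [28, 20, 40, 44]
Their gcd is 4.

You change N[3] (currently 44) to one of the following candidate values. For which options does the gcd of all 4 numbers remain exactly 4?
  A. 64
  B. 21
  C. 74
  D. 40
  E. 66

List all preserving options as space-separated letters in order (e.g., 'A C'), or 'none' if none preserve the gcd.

Old gcd = 4; gcd of others (without N[3]) = 4
New gcd for candidate v: gcd(4, v). Preserves old gcd iff gcd(4, v) = 4.
  Option A: v=64, gcd(4,64)=4 -> preserves
  Option B: v=21, gcd(4,21)=1 -> changes
  Option C: v=74, gcd(4,74)=2 -> changes
  Option D: v=40, gcd(4,40)=4 -> preserves
  Option E: v=66, gcd(4,66)=2 -> changes

Answer: A D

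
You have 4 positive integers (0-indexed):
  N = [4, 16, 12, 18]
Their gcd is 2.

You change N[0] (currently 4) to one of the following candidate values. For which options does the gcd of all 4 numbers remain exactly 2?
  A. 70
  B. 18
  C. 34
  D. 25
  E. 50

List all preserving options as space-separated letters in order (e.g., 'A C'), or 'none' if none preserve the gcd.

Old gcd = 2; gcd of others (without N[0]) = 2
New gcd for candidate v: gcd(2, v). Preserves old gcd iff gcd(2, v) = 2.
  Option A: v=70, gcd(2,70)=2 -> preserves
  Option B: v=18, gcd(2,18)=2 -> preserves
  Option C: v=34, gcd(2,34)=2 -> preserves
  Option D: v=25, gcd(2,25)=1 -> changes
  Option E: v=50, gcd(2,50)=2 -> preserves

Answer: A B C E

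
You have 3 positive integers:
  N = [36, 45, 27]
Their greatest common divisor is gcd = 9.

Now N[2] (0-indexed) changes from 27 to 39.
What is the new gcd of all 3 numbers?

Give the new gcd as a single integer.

Answer: 3

Derivation:
Numbers: [36, 45, 27], gcd = 9
Change: index 2, 27 -> 39
gcd of the OTHER numbers (without index 2): gcd([36, 45]) = 9
New gcd = gcd(g_others, new_val) = gcd(9, 39) = 3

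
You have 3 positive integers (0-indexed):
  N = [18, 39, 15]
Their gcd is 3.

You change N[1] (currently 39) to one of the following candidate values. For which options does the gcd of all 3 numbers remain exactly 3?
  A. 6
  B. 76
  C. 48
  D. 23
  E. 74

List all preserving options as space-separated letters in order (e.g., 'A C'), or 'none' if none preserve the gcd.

Answer: A C

Derivation:
Old gcd = 3; gcd of others (without N[1]) = 3
New gcd for candidate v: gcd(3, v). Preserves old gcd iff gcd(3, v) = 3.
  Option A: v=6, gcd(3,6)=3 -> preserves
  Option B: v=76, gcd(3,76)=1 -> changes
  Option C: v=48, gcd(3,48)=3 -> preserves
  Option D: v=23, gcd(3,23)=1 -> changes
  Option E: v=74, gcd(3,74)=1 -> changes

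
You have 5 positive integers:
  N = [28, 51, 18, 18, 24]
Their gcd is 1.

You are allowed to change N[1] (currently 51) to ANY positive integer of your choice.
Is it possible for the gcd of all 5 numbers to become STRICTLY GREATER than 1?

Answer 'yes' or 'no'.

Current gcd = 1
gcd of all OTHER numbers (without N[1]=51): gcd([28, 18, 18, 24]) = 2
The new gcd after any change is gcd(2, new_value).
This can be at most 2.
Since 2 > old gcd 1, the gcd CAN increase (e.g., set N[1] = 2).

Answer: yes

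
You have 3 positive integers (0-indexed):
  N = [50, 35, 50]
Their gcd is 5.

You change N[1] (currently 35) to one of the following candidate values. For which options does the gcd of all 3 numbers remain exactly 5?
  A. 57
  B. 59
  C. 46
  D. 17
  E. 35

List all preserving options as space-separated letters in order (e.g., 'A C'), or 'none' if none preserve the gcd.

Answer: E

Derivation:
Old gcd = 5; gcd of others (without N[1]) = 50
New gcd for candidate v: gcd(50, v). Preserves old gcd iff gcd(50, v) = 5.
  Option A: v=57, gcd(50,57)=1 -> changes
  Option B: v=59, gcd(50,59)=1 -> changes
  Option C: v=46, gcd(50,46)=2 -> changes
  Option D: v=17, gcd(50,17)=1 -> changes
  Option E: v=35, gcd(50,35)=5 -> preserves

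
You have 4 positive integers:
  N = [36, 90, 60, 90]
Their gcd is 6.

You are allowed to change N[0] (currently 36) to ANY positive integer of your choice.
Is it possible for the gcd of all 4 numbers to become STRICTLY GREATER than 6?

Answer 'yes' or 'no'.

Current gcd = 6
gcd of all OTHER numbers (without N[0]=36): gcd([90, 60, 90]) = 30
The new gcd after any change is gcd(30, new_value).
This can be at most 30.
Since 30 > old gcd 6, the gcd CAN increase (e.g., set N[0] = 30).

Answer: yes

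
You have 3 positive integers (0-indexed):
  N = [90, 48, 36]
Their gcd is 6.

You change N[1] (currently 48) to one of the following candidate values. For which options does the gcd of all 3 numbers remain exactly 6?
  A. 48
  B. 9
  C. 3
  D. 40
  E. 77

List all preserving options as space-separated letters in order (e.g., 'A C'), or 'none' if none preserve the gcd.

Answer: A

Derivation:
Old gcd = 6; gcd of others (without N[1]) = 18
New gcd for candidate v: gcd(18, v). Preserves old gcd iff gcd(18, v) = 6.
  Option A: v=48, gcd(18,48)=6 -> preserves
  Option B: v=9, gcd(18,9)=9 -> changes
  Option C: v=3, gcd(18,3)=3 -> changes
  Option D: v=40, gcd(18,40)=2 -> changes
  Option E: v=77, gcd(18,77)=1 -> changes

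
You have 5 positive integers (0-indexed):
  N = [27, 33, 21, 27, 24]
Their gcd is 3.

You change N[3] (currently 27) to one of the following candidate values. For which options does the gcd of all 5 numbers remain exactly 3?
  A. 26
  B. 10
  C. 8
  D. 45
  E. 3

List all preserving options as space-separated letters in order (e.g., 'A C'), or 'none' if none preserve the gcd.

Old gcd = 3; gcd of others (without N[3]) = 3
New gcd for candidate v: gcd(3, v). Preserves old gcd iff gcd(3, v) = 3.
  Option A: v=26, gcd(3,26)=1 -> changes
  Option B: v=10, gcd(3,10)=1 -> changes
  Option C: v=8, gcd(3,8)=1 -> changes
  Option D: v=45, gcd(3,45)=3 -> preserves
  Option E: v=3, gcd(3,3)=3 -> preserves

Answer: D E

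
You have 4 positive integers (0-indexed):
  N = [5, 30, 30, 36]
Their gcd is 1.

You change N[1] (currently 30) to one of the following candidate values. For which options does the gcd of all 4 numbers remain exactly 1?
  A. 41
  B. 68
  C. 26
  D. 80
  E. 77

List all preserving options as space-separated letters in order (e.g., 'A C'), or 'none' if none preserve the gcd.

Answer: A B C D E

Derivation:
Old gcd = 1; gcd of others (without N[1]) = 1
New gcd for candidate v: gcd(1, v). Preserves old gcd iff gcd(1, v) = 1.
  Option A: v=41, gcd(1,41)=1 -> preserves
  Option B: v=68, gcd(1,68)=1 -> preserves
  Option C: v=26, gcd(1,26)=1 -> preserves
  Option D: v=80, gcd(1,80)=1 -> preserves
  Option E: v=77, gcd(1,77)=1 -> preserves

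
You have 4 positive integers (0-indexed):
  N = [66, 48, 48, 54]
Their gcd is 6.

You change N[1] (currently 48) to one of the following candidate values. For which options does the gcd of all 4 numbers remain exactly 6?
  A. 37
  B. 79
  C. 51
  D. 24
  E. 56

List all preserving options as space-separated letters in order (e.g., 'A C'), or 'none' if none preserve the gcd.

Answer: D

Derivation:
Old gcd = 6; gcd of others (without N[1]) = 6
New gcd for candidate v: gcd(6, v). Preserves old gcd iff gcd(6, v) = 6.
  Option A: v=37, gcd(6,37)=1 -> changes
  Option B: v=79, gcd(6,79)=1 -> changes
  Option C: v=51, gcd(6,51)=3 -> changes
  Option D: v=24, gcd(6,24)=6 -> preserves
  Option E: v=56, gcd(6,56)=2 -> changes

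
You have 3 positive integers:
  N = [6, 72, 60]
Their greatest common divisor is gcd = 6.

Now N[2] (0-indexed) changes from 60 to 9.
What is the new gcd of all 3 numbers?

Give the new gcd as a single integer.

Numbers: [6, 72, 60], gcd = 6
Change: index 2, 60 -> 9
gcd of the OTHER numbers (without index 2): gcd([6, 72]) = 6
New gcd = gcd(g_others, new_val) = gcd(6, 9) = 3

Answer: 3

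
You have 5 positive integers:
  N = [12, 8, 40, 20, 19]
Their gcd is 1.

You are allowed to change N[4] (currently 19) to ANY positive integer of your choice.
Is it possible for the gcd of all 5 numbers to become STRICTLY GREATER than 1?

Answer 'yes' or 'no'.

Answer: yes

Derivation:
Current gcd = 1
gcd of all OTHER numbers (without N[4]=19): gcd([12, 8, 40, 20]) = 4
The new gcd after any change is gcd(4, new_value).
This can be at most 4.
Since 4 > old gcd 1, the gcd CAN increase (e.g., set N[4] = 4).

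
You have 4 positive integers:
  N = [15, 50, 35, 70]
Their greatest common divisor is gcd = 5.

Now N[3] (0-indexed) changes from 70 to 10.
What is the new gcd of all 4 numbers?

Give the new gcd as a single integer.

Numbers: [15, 50, 35, 70], gcd = 5
Change: index 3, 70 -> 10
gcd of the OTHER numbers (without index 3): gcd([15, 50, 35]) = 5
New gcd = gcd(g_others, new_val) = gcd(5, 10) = 5

Answer: 5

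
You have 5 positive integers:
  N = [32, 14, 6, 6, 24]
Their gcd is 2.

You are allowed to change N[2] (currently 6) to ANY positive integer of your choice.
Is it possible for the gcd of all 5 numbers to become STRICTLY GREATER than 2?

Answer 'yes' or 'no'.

Answer: no

Derivation:
Current gcd = 2
gcd of all OTHER numbers (without N[2]=6): gcd([32, 14, 6, 24]) = 2
The new gcd after any change is gcd(2, new_value).
This can be at most 2.
Since 2 = old gcd 2, the gcd can only stay the same or decrease.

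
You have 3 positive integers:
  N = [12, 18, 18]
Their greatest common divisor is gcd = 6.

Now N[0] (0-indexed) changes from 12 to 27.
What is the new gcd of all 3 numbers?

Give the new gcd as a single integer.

Answer: 9

Derivation:
Numbers: [12, 18, 18], gcd = 6
Change: index 0, 12 -> 27
gcd of the OTHER numbers (without index 0): gcd([18, 18]) = 18
New gcd = gcd(g_others, new_val) = gcd(18, 27) = 9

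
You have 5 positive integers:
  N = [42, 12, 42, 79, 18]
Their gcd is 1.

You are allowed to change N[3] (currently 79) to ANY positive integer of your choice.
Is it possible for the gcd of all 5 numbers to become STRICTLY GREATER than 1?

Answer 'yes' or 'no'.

Answer: yes

Derivation:
Current gcd = 1
gcd of all OTHER numbers (without N[3]=79): gcd([42, 12, 42, 18]) = 6
The new gcd after any change is gcd(6, new_value).
This can be at most 6.
Since 6 > old gcd 1, the gcd CAN increase (e.g., set N[3] = 6).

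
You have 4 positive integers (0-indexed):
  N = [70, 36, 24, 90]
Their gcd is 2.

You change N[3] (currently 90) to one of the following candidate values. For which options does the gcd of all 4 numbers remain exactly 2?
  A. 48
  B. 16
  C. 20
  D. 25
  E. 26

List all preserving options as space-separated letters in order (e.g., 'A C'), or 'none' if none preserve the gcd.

Answer: A B C E

Derivation:
Old gcd = 2; gcd of others (without N[3]) = 2
New gcd for candidate v: gcd(2, v). Preserves old gcd iff gcd(2, v) = 2.
  Option A: v=48, gcd(2,48)=2 -> preserves
  Option B: v=16, gcd(2,16)=2 -> preserves
  Option C: v=20, gcd(2,20)=2 -> preserves
  Option D: v=25, gcd(2,25)=1 -> changes
  Option E: v=26, gcd(2,26)=2 -> preserves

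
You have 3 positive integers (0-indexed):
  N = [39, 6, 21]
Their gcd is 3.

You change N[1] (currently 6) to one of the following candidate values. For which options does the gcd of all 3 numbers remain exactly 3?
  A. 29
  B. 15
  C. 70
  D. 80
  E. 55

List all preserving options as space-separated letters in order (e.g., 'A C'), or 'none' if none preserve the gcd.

Old gcd = 3; gcd of others (without N[1]) = 3
New gcd for candidate v: gcd(3, v). Preserves old gcd iff gcd(3, v) = 3.
  Option A: v=29, gcd(3,29)=1 -> changes
  Option B: v=15, gcd(3,15)=3 -> preserves
  Option C: v=70, gcd(3,70)=1 -> changes
  Option D: v=80, gcd(3,80)=1 -> changes
  Option E: v=55, gcd(3,55)=1 -> changes

Answer: B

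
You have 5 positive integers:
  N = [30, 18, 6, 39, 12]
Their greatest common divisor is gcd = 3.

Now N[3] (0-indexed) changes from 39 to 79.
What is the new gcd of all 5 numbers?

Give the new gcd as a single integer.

Answer: 1

Derivation:
Numbers: [30, 18, 6, 39, 12], gcd = 3
Change: index 3, 39 -> 79
gcd of the OTHER numbers (without index 3): gcd([30, 18, 6, 12]) = 6
New gcd = gcd(g_others, new_val) = gcd(6, 79) = 1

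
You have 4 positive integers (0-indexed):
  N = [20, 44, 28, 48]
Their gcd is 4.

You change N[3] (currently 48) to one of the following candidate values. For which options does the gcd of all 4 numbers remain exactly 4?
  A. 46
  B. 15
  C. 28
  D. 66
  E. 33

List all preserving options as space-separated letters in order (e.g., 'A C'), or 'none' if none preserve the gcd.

Answer: C

Derivation:
Old gcd = 4; gcd of others (without N[3]) = 4
New gcd for candidate v: gcd(4, v). Preserves old gcd iff gcd(4, v) = 4.
  Option A: v=46, gcd(4,46)=2 -> changes
  Option B: v=15, gcd(4,15)=1 -> changes
  Option C: v=28, gcd(4,28)=4 -> preserves
  Option D: v=66, gcd(4,66)=2 -> changes
  Option E: v=33, gcd(4,33)=1 -> changes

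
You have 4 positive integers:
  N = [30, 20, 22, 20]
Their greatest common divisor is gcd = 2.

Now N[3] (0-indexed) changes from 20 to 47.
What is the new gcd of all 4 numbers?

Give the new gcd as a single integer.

Answer: 1

Derivation:
Numbers: [30, 20, 22, 20], gcd = 2
Change: index 3, 20 -> 47
gcd of the OTHER numbers (without index 3): gcd([30, 20, 22]) = 2
New gcd = gcd(g_others, new_val) = gcd(2, 47) = 1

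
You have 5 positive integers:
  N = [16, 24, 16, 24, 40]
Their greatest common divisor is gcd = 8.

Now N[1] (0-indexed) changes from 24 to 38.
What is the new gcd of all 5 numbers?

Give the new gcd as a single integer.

Answer: 2

Derivation:
Numbers: [16, 24, 16, 24, 40], gcd = 8
Change: index 1, 24 -> 38
gcd of the OTHER numbers (without index 1): gcd([16, 16, 24, 40]) = 8
New gcd = gcd(g_others, new_val) = gcd(8, 38) = 2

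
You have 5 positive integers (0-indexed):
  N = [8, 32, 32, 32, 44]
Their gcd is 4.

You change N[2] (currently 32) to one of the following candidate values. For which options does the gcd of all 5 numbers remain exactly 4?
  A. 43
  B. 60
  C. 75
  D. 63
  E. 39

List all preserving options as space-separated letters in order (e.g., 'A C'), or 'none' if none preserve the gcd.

Old gcd = 4; gcd of others (without N[2]) = 4
New gcd for candidate v: gcd(4, v). Preserves old gcd iff gcd(4, v) = 4.
  Option A: v=43, gcd(4,43)=1 -> changes
  Option B: v=60, gcd(4,60)=4 -> preserves
  Option C: v=75, gcd(4,75)=1 -> changes
  Option D: v=63, gcd(4,63)=1 -> changes
  Option E: v=39, gcd(4,39)=1 -> changes

Answer: B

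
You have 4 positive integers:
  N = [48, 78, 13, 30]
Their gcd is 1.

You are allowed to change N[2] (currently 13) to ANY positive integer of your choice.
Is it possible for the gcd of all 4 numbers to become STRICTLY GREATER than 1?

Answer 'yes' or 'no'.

Answer: yes

Derivation:
Current gcd = 1
gcd of all OTHER numbers (without N[2]=13): gcd([48, 78, 30]) = 6
The new gcd after any change is gcd(6, new_value).
This can be at most 6.
Since 6 > old gcd 1, the gcd CAN increase (e.g., set N[2] = 6).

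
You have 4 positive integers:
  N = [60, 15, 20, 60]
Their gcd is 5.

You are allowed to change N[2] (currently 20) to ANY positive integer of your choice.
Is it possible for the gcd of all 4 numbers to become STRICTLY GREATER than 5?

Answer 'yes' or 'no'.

Answer: yes

Derivation:
Current gcd = 5
gcd of all OTHER numbers (without N[2]=20): gcd([60, 15, 60]) = 15
The new gcd after any change is gcd(15, new_value).
This can be at most 15.
Since 15 > old gcd 5, the gcd CAN increase (e.g., set N[2] = 15).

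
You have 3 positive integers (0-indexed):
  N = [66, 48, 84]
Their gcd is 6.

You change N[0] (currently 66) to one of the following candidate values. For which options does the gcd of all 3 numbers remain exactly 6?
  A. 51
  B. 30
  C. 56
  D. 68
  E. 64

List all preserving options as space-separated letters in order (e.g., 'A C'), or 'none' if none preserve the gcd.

Answer: B

Derivation:
Old gcd = 6; gcd of others (without N[0]) = 12
New gcd for candidate v: gcd(12, v). Preserves old gcd iff gcd(12, v) = 6.
  Option A: v=51, gcd(12,51)=3 -> changes
  Option B: v=30, gcd(12,30)=6 -> preserves
  Option C: v=56, gcd(12,56)=4 -> changes
  Option D: v=68, gcd(12,68)=4 -> changes
  Option E: v=64, gcd(12,64)=4 -> changes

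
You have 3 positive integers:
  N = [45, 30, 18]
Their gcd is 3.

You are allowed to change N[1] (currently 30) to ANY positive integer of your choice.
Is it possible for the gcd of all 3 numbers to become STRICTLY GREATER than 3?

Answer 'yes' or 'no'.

Answer: yes

Derivation:
Current gcd = 3
gcd of all OTHER numbers (without N[1]=30): gcd([45, 18]) = 9
The new gcd after any change is gcd(9, new_value).
This can be at most 9.
Since 9 > old gcd 3, the gcd CAN increase (e.g., set N[1] = 9).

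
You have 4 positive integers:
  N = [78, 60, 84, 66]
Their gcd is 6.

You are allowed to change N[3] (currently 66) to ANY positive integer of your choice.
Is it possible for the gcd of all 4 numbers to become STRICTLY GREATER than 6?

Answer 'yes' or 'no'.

Answer: no

Derivation:
Current gcd = 6
gcd of all OTHER numbers (without N[3]=66): gcd([78, 60, 84]) = 6
The new gcd after any change is gcd(6, new_value).
This can be at most 6.
Since 6 = old gcd 6, the gcd can only stay the same or decrease.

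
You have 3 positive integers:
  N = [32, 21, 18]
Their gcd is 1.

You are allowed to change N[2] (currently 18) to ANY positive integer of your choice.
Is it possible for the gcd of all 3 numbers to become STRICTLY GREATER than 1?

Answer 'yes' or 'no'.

Current gcd = 1
gcd of all OTHER numbers (without N[2]=18): gcd([32, 21]) = 1
The new gcd after any change is gcd(1, new_value).
This can be at most 1.
Since 1 = old gcd 1, the gcd can only stay the same or decrease.

Answer: no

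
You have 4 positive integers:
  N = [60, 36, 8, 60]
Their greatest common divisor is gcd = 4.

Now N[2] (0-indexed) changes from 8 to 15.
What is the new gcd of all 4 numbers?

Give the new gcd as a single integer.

Numbers: [60, 36, 8, 60], gcd = 4
Change: index 2, 8 -> 15
gcd of the OTHER numbers (without index 2): gcd([60, 36, 60]) = 12
New gcd = gcd(g_others, new_val) = gcd(12, 15) = 3

Answer: 3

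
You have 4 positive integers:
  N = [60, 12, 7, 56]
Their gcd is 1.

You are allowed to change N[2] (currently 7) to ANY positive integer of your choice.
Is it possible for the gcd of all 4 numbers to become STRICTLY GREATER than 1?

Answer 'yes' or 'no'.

Answer: yes

Derivation:
Current gcd = 1
gcd of all OTHER numbers (without N[2]=7): gcd([60, 12, 56]) = 4
The new gcd after any change is gcd(4, new_value).
This can be at most 4.
Since 4 > old gcd 1, the gcd CAN increase (e.g., set N[2] = 4).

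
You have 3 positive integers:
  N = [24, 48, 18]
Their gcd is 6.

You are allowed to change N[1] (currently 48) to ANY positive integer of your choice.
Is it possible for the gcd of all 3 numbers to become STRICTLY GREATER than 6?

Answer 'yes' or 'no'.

Answer: no

Derivation:
Current gcd = 6
gcd of all OTHER numbers (without N[1]=48): gcd([24, 18]) = 6
The new gcd after any change is gcd(6, new_value).
This can be at most 6.
Since 6 = old gcd 6, the gcd can only stay the same or decrease.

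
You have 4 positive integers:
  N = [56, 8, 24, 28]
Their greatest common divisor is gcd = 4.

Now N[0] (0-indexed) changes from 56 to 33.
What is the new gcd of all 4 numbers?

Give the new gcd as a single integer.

Numbers: [56, 8, 24, 28], gcd = 4
Change: index 0, 56 -> 33
gcd of the OTHER numbers (without index 0): gcd([8, 24, 28]) = 4
New gcd = gcd(g_others, new_val) = gcd(4, 33) = 1

Answer: 1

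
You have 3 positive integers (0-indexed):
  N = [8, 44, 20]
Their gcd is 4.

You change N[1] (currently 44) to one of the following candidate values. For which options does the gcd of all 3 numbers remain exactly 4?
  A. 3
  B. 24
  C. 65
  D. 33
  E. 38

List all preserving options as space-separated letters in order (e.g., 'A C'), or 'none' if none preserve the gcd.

Answer: B

Derivation:
Old gcd = 4; gcd of others (without N[1]) = 4
New gcd for candidate v: gcd(4, v). Preserves old gcd iff gcd(4, v) = 4.
  Option A: v=3, gcd(4,3)=1 -> changes
  Option B: v=24, gcd(4,24)=4 -> preserves
  Option C: v=65, gcd(4,65)=1 -> changes
  Option D: v=33, gcd(4,33)=1 -> changes
  Option E: v=38, gcd(4,38)=2 -> changes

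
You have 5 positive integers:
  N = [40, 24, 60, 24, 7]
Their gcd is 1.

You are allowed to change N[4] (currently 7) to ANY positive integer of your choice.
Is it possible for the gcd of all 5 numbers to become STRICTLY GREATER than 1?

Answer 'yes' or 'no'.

Current gcd = 1
gcd of all OTHER numbers (without N[4]=7): gcd([40, 24, 60, 24]) = 4
The new gcd after any change is gcd(4, new_value).
This can be at most 4.
Since 4 > old gcd 1, the gcd CAN increase (e.g., set N[4] = 4).

Answer: yes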